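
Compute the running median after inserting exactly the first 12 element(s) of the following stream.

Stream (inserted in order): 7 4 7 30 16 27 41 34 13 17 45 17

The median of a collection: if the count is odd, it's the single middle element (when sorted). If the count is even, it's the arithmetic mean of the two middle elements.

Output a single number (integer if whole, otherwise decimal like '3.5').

Step 1: insert 7 -> lo=[7] (size 1, max 7) hi=[] (size 0) -> median=7
Step 2: insert 4 -> lo=[4] (size 1, max 4) hi=[7] (size 1, min 7) -> median=5.5
Step 3: insert 7 -> lo=[4, 7] (size 2, max 7) hi=[7] (size 1, min 7) -> median=7
Step 4: insert 30 -> lo=[4, 7] (size 2, max 7) hi=[7, 30] (size 2, min 7) -> median=7
Step 5: insert 16 -> lo=[4, 7, 7] (size 3, max 7) hi=[16, 30] (size 2, min 16) -> median=7
Step 6: insert 27 -> lo=[4, 7, 7] (size 3, max 7) hi=[16, 27, 30] (size 3, min 16) -> median=11.5
Step 7: insert 41 -> lo=[4, 7, 7, 16] (size 4, max 16) hi=[27, 30, 41] (size 3, min 27) -> median=16
Step 8: insert 34 -> lo=[4, 7, 7, 16] (size 4, max 16) hi=[27, 30, 34, 41] (size 4, min 27) -> median=21.5
Step 9: insert 13 -> lo=[4, 7, 7, 13, 16] (size 5, max 16) hi=[27, 30, 34, 41] (size 4, min 27) -> median=16
Step 10: insert 17 -> lo=[4, 7, 7, 13, 16] (size 5, max 16) hi=[17, 27, 30, 34, 41] (size 5, min 17) -> median=16.5
Step 11: insert 45 -> lo=[4, 7, 7, 13, 16, 17] (size 6, max 17) hi=[27, 30, 34, 41, 45] (size 5, min 27) -> median=17
Step 12: insert 17 -> lo=[4, 7, 7, 13, 16, 17] (size 6, max 17) hi=[17, 27, 30, 34, 41, 45] (size 6, min 17) -> median=17

Answer: 17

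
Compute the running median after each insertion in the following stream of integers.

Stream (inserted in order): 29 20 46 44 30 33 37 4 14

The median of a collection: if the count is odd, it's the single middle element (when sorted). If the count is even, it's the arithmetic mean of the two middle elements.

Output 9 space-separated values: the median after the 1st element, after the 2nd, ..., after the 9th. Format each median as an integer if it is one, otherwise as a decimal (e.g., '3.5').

Step 1: insert 29 -> lo=[29] (size 1, max 29) hi=[] (size 0) -> median=29
Step 2: insert 20 -> lo=[20] (size 1, max 20) hi=[29] (size 1, min 29) -> median=24.5
Step 3: insert 46 -> lo=[20, 29] (size 2, max 29) hi=[46] (size 1, min 46) -> median=29
Step 4: insert 44 -> lo=[20, 29] (size 2, max 29) hi=[44, 46] (size 2, min 44) -> median=36.5
Step 5: insert 30 -> lo=[20, 29, 30] (size 3, max 30) hi=[44, 46] (size 2, min 44) -> median=30
Step 6: insert 33 -> lo=[20, 29, 30] (size 3, max 30) hi=[33, 44, 46] (size 3, min 33) -> median=31.5
Step 7: insert 37 -> lo=[20, 29, 30, 33] (size 4, max 33) hi=[37, 44, 46] (size 3, min 37) -> median=33
Step 8: insert 4 -> lo=[4, 20, 29, 30] (size 4, max 30) hi=[33, 37, 44, 46] (size 4, min 33) -> median=31.5
Step 9: insert 14 -> lo=[4, 14, 20, 29, 30] (size 5, max 30) hi=[33, 37, 44, 46] (size 4, min 33) -> median=30

Answer: 29 24.5 29 36.5 30 31.5 33 31.5 30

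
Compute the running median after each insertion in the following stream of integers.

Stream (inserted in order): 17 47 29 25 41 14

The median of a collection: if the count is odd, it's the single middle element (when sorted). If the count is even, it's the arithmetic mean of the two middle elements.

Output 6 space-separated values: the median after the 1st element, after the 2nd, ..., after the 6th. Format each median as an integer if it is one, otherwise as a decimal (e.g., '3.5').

Step 1: insert 17 -> lo=[17] (size 1, max 17) hi=[] (size 0) -> median=17
Step 2: insert 47 -> lo=[17] (size 1, max 17) hi=[47] (size 1, min 47) -> median=32
Step 3: insert 29 -> lo=[17, 29] (size 2, max 29) hi=[47] (size 1, min 47) -> median=29
Step 4: insert 25 -> lo=[17, 25] (size 2, max 25) hi=[29, 47] (size 2, min 29) -> median=27
Step 5: insert 41 -> lo=[17, 25, 29] (size 3, max 29) hi=[41, 47] (size 2, min 41) -> median=29
Step 6: insert 14 -> lo=[14, 17, 25] (size 3, max 25) hi=[29, 41, 47] (size 3, min 29) -> median=27

Answer: 17 32 29 27 29 27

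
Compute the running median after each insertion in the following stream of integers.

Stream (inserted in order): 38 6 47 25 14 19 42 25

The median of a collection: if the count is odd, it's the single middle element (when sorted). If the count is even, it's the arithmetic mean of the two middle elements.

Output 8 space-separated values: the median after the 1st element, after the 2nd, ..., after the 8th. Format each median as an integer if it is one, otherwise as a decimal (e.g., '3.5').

Step 1: insert 38 -> lo=[38] (size 1, max 38) hi=[] (size 0) -> median=38
Step 2: insert 6 -> lo=[6] (size 1, max 6) hi=[38] (size 1, min 38) -> median=22
Step 3: insert 47 -> lo=[6, 38] (size 2, max 38) hi=[47] (size 1, min 47) -> median=38
Step 4: insert 25 -> lo=[6, 25] (size 2, max 25) hi=[38, 47] (size 2, min 38) -> median=31.5
Step 5: insert 14 -> lo=[6, 14, 25] (size 3, max 25) hi=[38, 47] (size 2, min 38) -> median=25
Step 6: insert 19 -> lo=[6, 14, 19] (size 3, max 19) hi=[25, 38, 47] (size 3, min 25) -> median=22
Step 7: insert 42 -> lo=[6, 14, 19, 25] (size 4, max 25) hi=[38, 42, 47] (size 3, min 38) -> median=25
Step 8: insert 25 -> lo=[6, 14, 19, 25] (size 4, max 25) hi=[25, 38, 42, 47] (size 4, min 25) -> median=25

Answer: 38 22 38 31.5 25 22 25 25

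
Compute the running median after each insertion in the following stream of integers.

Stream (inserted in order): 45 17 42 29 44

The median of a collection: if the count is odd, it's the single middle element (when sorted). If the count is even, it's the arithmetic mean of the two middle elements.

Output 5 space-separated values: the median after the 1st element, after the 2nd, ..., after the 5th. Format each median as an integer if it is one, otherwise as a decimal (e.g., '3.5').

Answer: 45 31 42 35.5 42

Derivation:
Step 1: insert 45 -> lo=[45] (size 1, max 45) hi=[] (size 0) -> median=45
Step 2: insert 17 -> lo=[17] (size 1, max 17) hi=[45] (size 1, min 45) -> median=31
Step 3: insert 42 -> lo=[17, 42] (size 2, max 42) hi=[45] (size 1, min 45) -> median=42
Step 4: insert 29 -> lo=[17, 29] (size 2, max 29) hi=[42, 45] (size 2, min 42) -> median=35.5
Step 5: insert 44 -> lo=[17, 29, 42] (size 3, max 42) hi=[44, 45] (size 2, min 44) -> median=42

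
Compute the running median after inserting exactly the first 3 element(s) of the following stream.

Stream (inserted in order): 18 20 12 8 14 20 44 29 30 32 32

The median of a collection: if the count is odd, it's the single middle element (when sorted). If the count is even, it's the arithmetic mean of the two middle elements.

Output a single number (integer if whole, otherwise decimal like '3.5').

Answer: 18

Derivation:
Step 1: insert 18 -> lo=[18] (size 1, max 18) hi=[] (size 0) -> median=18
Step 2: insert 20 -> lo=[18] (size 1, max 18) hi=[20] (size 1, min 20) -> median=19
Step 3: insert 12 -> lo=[12, 18] (size 2, max 18) hi=[20] (size 1, min 20) -> median=18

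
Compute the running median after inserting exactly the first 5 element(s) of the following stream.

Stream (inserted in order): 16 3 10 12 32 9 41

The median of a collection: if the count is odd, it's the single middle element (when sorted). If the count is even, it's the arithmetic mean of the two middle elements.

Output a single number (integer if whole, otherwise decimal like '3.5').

Answer: 12

Derivation:
Step 1: insert 16 -> lo=[16] (size 1, max 16) hi=[] (size 0) -> median=16
Step 2: insert 3 -> lo=[3] (size 1, max 3) hi=[16] (size 1, min 16) -> median=9.5
Step 3: insert 10 -> lo=[3, 10] (size 2, max 10) hi=[16] (size 1, min 16) -> median=10
Step 4: insert 12 -> lo=[3, 10] (size 2, max 10) hi=[12, 16] (size 2, min 12) -> median=11
Step 5: insert 32 -> lo=[3, 10, 12] (size 3, max 12) hi=[16, 32] (size 2, min 16) -> median=12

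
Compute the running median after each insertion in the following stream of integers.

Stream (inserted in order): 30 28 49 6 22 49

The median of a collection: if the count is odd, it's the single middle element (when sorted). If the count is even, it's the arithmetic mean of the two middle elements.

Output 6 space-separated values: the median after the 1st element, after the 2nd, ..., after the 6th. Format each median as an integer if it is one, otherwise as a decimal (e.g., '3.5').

Answer: 30 29 30 29 28 29

Derivation:
Step 1: insert 30 -> lo=[30] (size 1, max 30) hi=[] (size 0) -> median=30
Step 2: insert 28 -> lo=[28] (size 1, max 28) hi=[30] (size 1, min 30) -> median=29
Step 3: insert 49 -> lo=[28, 30] (size 2, max 30) hi=[49] (size 1, min 49) -> median=30
Step 4: insert 6 -> lo=[6, 28] (size 2, max 28) hi=[30, 49] (size 2, min 30) -> median=29
Step 5: insert 22 -> lo=[6, 22, 28] (size 3, max 28) hi=[30, 49] (size 2, min 30) -> median=28
Step 6: insert 49 -> lo=[6, 22, 28] (size 3, max 28) hi=[30, 49, 49] (size 3, min 30) -> median=29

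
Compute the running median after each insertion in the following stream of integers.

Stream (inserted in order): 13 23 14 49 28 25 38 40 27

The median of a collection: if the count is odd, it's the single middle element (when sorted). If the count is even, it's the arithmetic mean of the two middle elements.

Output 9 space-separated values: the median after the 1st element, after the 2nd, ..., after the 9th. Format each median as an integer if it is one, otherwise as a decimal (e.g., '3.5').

Answer: 13 18 14 18.5 23 24 25 26.5 27

Derivation:
Step 1: insert 13 -> lo=[13] (size 1, max 13) hi=[] (size 0) -> median=13
Step 2: insert 23 -> lo=[13] (size 1, max 13) hi=[23] (size 1, min 23) -> median=18
Step 3: insert 14 -> lo=[13, 14] (size 2, max 14) hi=[23] (size 1, min 23) -> median=14
Step 4: insert 49 -> lo=[13, 14] (size 2, max 14) hi=[23, 49] (size 2, min 23) -> median=18.5
Step 5: insert 28 -> lo=[13, 14, 23] (size 3, max 23) hi=[28, 49] (size 2, min 28) -> median=23
Step 6: insert 25 -> lo=[13, 14, 23] (size 3, max 23) hi=[25, 28, 49] (size 3, min 25) -> median=24
Step 7: insert 38 -> lo=[13, 14, 23, 25] (size 4, max 25) hi=[28, 38, 49] (size 3, min 28) -> median=25
Step 8: insert 40 -> lo=[13, 14, 23, 25] (size 4, max 25) hi=[28, 38, 40, 49] (size 4, min 28) -> median=26.5
Step 9: insert 27 -> lo=[13, 14, 23, 25, 27] (size 5, max 27) hi=[28, 38, 40, 49] (size 4, min 28) -> median=27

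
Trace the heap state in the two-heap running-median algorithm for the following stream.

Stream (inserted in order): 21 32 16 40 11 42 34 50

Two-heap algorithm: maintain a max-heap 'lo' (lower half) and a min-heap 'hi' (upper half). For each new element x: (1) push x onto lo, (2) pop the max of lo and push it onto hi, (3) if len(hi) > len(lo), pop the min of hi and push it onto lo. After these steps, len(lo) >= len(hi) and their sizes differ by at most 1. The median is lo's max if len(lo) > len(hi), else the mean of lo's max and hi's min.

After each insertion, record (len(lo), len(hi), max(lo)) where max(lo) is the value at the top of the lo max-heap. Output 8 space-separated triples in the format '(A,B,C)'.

Answer: (1,0,21) (1,1,21) (2,1,21) (2,2,21) (3,2,21) (3,3,21) (4,3,32) (4,4,32)

Derivation:
Step 1: insert 21 -> lo=[21] hi=[] -> (len(lo)=1, len(hi)=0, max(lo)=21)
Step 2: insert 32 -> lo=[21] hi=[32] -> (len(lo)=1, len(hi)=1, max(lo)=21)
Step 3: insert 16 -> lo=[16, 21] hi=[32] -> (len(lo)=2, len(hi)=1, max(lo)=21)
Step 4: insert 40 -> lo=[16, 21] hi=[32, 40] -> (len(lo)=2, len(hi)=2, max(lo)=21)
Step 5: insert 11 -> lo=[11, 16, 21] hi=[32, 40] -> (len(lo)=3, len(hi)=2, max(lo)=21)
Step 6: insert 42 -> lo=[11, 16, 21] hi=[32, 40, 42] -> (len(lo)=3, len(hi)=3, max(lo)=21)
Step 7: insert 34 -> lo=[11, 16, 21, 32] hi=[34, 40, 42] -> (len(lo)=4, len(hi)=3, max(lo)=32)
Step 8: insert 50 -> lo=[11, 16, 21, 32] hi=[34, 40, 42, 50] -> (len(lo)=4, len(hi)=4, max(lo)=32)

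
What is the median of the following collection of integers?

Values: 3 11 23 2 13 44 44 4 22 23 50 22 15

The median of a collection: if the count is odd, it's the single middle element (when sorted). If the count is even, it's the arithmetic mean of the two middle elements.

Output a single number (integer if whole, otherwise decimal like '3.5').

Answer: 22

Derivation:
Step 1: insert 3 -> lo=[3] (size 1, max 3) hi=[] (size 0) -> median=3
Step 2: insert 11 -> lo=[3] (size 1, max 3) hi=[11] (size 1, min 11) -> median=7
Step 3: insert 23 -> lo=[3, 11] (size 2, max 11) hi=[23] (size 1, min 23) -> median=11
Step 4: insert 2 -> lo=[2, 3] (size 2, max 3) hi=[11, 23] (size 2, min 11) -> median=7
Step 5: insert 13 -> lo=[2, 3, 11] (size 3, max 11) hi=[13, 23] (size 2, min 13) -> median=11
Step 6: insert 44 -> lo=[2, 3, 11] (size 3, max 11) hi=[13, 23, 44] (size 3, min 13) -> median=12
Step 7: insert 44 -> lo=[2, 3, 11, 13] (size 4, max 13) hi=[23, 44, 44] (size 3, min 23) -> median=13
Step 8: insert 4 -> lo=[2, 3, 4, 11] (size 4, max 11) hi=[13, 23, 44, 44] (size 4, min 13) -> median=12
Step 9: insert 22 -> lo=[2, 3, 4, 11, 13] (size 5, max 13) hi=[22, 23, 44, 44] (size 4, min 22) -> median=13
Step 10: insert 23 -> lo=[2, 3, 4, 11, 13] (size 5, max 13) hi=[22, 23, 23, 44, 44] (size 5, min 22) -> median=17.5
Step 11: insert 50 -> lo=[2, 3, 4, 11, 13, 22] (size 6, max 22) hi=[23, 23, 44, 44, 50] (size 5, min 23) -> median=22
Step 12: insert 22 -> lo=[2, 3, 4, 11, 13, 22] (size 6, max 22) hi=[22, 23, 23, 44, 44, 50] (size 6, min 22) -> median=22
Step 13: insert 15 -> lo=[2, 3, 4, 11, 13, 15, 22] (size 7, max 22) hi=[22, 23, 23, 44, 44, 50] (size 6, min 22) -> median=22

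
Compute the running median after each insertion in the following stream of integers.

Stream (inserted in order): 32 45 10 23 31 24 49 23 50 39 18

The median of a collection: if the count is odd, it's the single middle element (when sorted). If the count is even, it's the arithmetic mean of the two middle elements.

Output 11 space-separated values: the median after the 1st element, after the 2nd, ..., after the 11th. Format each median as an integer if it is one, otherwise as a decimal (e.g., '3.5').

Answer: 32 38.5 32 27.5 31 27.5 31 27.5 31 31.5 31

Derivation:
Step 1: insert 32 -> lo=[32] (size 1, max 32) hi=[] (size 0) -> median=32
Step 2: insert 45 -> lo=[32] (size 1, max 32) hi=[45] (size 1, min 45) -> median=38.5
Step 3: insert 10 -> lo=[10, 32] (size 2, max 32) hi=[45] (size 1, min 45) -> median=32
Step 4: insert 23 -> lo=[10, 23] (size 2, max 23) hi=[32, 45] (size 2, min 32) -> median=27.5
Step 5: insert 31 -> lo=[10, 23, 31] (size 3, max 31) hi=[32, 45] (size 2, min 32) -> median=31
Step 6: insert 24 -> lo=[10, 23, 24] (size 3, max 24) hi=[31, 32, 45] (size 3, min 31) -> median=27.5
Step 7: insert 49 -> lo=[10, 23, 24, 31] (size 4, max 31) hi=[32, 45, 49] (size 3, min 32) -> median=31
Step 8: insert 23 -> lo=[10, 23, 23, 24] (size 4, max 24) hi=[31, 32, 45, 49] (size 4, min 31) -> median=27.5
Step 9: insert 50 -> lo=[10, 23, 23, 24, 31] (size 5, max 31) hi=[32, 45, 49, 50] (size 4, min 32) -> median=31
Step 10: insert 39 -> lo=[10, 23, 23, 24, 31] (size 5, max 31) hi=[32, 39, 45, 49, 50] (size 5, min 32) -> median=31.5
Step 11: insert 18 -> lo=[10, 18, 23, 23, 24, 31] (size 6, max 31) hi=[32, 39, 45, 49, 50] (size 5, min 32) -> median=31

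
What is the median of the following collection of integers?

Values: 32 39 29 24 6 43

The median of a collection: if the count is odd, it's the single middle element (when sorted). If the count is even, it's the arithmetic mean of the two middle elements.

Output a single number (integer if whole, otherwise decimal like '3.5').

Step 1: insert 32 -> lo=[32] (size 1, max 32) hi=[] (size 0) -> median=32
Step 2: insert 39 -> lo=[32] (size 1, max 32) hi=[39] (size 1, min 39) -> median=35.5
Step 3: insert 29 -> lo=[29, 32] (size 2, max 32) hi=[39] (size 1, min 39) -> median=32
Step 4: insert 24 -> lo=[24, 29] (size 2, max 29) hi=[32, 39] (size 2, min 32) -> median=30.5
Step 5: insert 6 -> lo=[6, 24, 29] (size 3, max 29) hi=[32, 39] (size 2, min 32) -> median=29
Step 6: insert 43 -> lo=[6, 24, 29] (size 3, max 29) hi=[32, 39, 43] (size 3, min 32) -> median=30.5

Answer: 30.5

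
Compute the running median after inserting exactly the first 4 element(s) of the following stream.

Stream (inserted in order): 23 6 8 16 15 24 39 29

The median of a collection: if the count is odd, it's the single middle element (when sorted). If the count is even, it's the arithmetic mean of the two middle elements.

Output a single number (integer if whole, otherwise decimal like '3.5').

Answer: 12

Derivation:
Step 1: insert 23 -> lo=[23] (size 1, max 23) hi=[] (size 0) -> median=23
Step 2: insert 6 -> lo=[6] (size 1, max 6) hi=[23] (size 1, min 23) -> median=14.5
Step 3: insert 8 -> lo=[6, 8] (size 2, max 8) hi=[23] (size 1, min 23) -> median=8
Step 4: insert 16 -> lo=[6, 8] (size 2, max 8) hi=[16, 23] (size 2, min 16) -> median=12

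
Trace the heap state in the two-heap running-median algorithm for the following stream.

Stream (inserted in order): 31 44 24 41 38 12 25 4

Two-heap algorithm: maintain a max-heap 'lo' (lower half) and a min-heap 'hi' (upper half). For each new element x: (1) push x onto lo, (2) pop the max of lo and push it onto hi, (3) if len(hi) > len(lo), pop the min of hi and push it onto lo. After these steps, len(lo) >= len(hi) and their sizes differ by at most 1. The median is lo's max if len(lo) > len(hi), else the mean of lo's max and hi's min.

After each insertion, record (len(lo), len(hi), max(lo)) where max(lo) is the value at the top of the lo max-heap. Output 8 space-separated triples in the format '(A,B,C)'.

Answer: (1,0,31) (1,1,31) (2,1,31) (2,2,31) (3,2,38) (3,3,31) (4,3,31) (4,4,25)

Derivation:
Step 1: insert 31 -> lo=[31] hi=[] -> (len(lo)=1, len(hi)=0, max(lo)=31)
Step 2: insert 44 -> lo=[31] hi=[44] -> (len(lo)=1, len(hi)=1, max(lo)=31)
Step 3: insert 24 -> lo=[24, 31] hi=[44] -> (len(lo)=2, len(hi)=1, max(lo)=31)
Step 4: insert 41 -> lo=[24, 31] hi=[41, 44] -> (len(lo)=2, len(hi)=2, max(lo)=31)
Step 5: insert 38 -> lo=[24, 31, 38] hi=[41, 44] -> (len(lo)=3, len(hi)=2, max(lo)=38)
Step 6: insert 12 -> lo=[12, 24, 31] hi=[38, 41, 44] -> (len(lo)=3, len(hi)=3, max(lo)=31)
Step 7: insert 25 -> lo=[12, 24, 25, 31] hi=[38, 41, 44] -> (len(lo)=4, len(hi)=3, max(lo)=31)
Step 8: insert 4 -> lo=[4, 12, 24, 25] hi=[31, 38, 41, 44] -> (len(lo)=4, len(hi)=4, max(lo)=25)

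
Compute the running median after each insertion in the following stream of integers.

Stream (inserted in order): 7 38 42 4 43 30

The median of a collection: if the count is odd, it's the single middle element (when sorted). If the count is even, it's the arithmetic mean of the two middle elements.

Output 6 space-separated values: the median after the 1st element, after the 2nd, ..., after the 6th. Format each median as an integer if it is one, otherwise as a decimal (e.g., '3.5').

Step 1: insert 7 -> lo=[7] (size 1, max 7) hi=[] (size 0) -> median=7
Step 2: insert 38 -> lo=[7] (size 1, max 7) hi=[38] (size 1, min 38) -> median=22.5
Step 3: insert 42 -> lo=[7, 38] (size 2, max 38) hi=[42] (size 1, min 42) -> median=38
Step 4: insert 4 -> lo=[4, 7] (size 2, max 7) hi=[38, 42] (size 2, min 38) -> median=22.5
Step 5: insert 43 -> lo=[4, 7, 38] (size 3, max 38) hi=[42, 43] (size 2, min 42) -> median=38
Step 6: insert 30 -> lo=[4, 7, 30] (size 3, max 30) hi=[38, 42, 43] (size 3, min 38) -> median=34

Answer: 7 22.5 38 22.5 38 34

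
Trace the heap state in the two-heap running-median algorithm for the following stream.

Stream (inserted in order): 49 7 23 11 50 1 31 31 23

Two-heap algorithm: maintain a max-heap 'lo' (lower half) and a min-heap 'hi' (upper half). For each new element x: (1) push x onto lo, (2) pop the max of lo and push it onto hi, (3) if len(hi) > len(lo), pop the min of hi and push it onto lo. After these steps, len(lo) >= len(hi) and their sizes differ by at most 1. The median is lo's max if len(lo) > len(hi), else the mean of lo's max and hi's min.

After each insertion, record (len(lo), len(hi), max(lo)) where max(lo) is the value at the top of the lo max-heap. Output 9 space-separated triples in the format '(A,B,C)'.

Answer: (1,0,49) (1,1,7) (2,1,23) (2,2,11) (3,2,23) (3,3,11) (4,3,23) (4,4,23) (5,4,23)

Derivation:
Step 1: insert 49 -> lo=[49] hi=[] -> (len(lo)=1, len(hi)=0, max(lo)=49)
Step 2: insert 7 -> lo=[7] hi=[49] -> (len(lo)=1, len(hi)=1, max(lo)=7)
Step 3: insert 23 -> lo=[7, 23] hi=[49] -> (len(lo)=2, len(hi)=1, max(lo)=23)
Step 4: insert 11 -> lo=[7, 11] hi=[23, 49] -> (len(lo)=2, len(hi)=2, max(lo)=11)
Step 5: insert 50 -> lo=[7, 11, 23] hi=[49, 50] -> (len(lo)=3, len(hi)=2, max(lo)=23)
Step 6: insert 1 -> lo=[1, 7, 11] hi=[23, 49, 50] -> (len(lo)=3, len(hi)=3, max(lo)=11)
Step 7: insert 31 -> lo=[1, 7, 11, 23] hi=[31, 49, 50] -> (len(lo)=4, len(hi)=3, max(lo)=23)
Step 8: insert 31 -> lo=[1, 7, 11, 23] hi=[31, 31, 49, 50] -> (len(lo)=4, len(hi)=4, max(lo)=23)
Step 9: insert 23 -> lo=[1, 7, 11, 23, 23] hi=[31, 31, 49, 50] -> (len(lo)=5, len(hi)=4, max(lo)=23)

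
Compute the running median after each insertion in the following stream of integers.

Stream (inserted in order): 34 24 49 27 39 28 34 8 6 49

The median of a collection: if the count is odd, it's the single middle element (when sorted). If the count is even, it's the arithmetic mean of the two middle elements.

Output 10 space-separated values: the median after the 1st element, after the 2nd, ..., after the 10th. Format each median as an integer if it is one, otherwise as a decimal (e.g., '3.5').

Answer: 34 29 34 30.5 34 31 34 31 28 31

Derivation:
Step 1: insert 34 -> lo=[34] (size 1, max 34) hi=[] (size 0) -> median=34
Step 2: insert 24 -> lo=[24] (size 1, max 24) hi=[34] (size 1, min 34) -> median=29
Step 3: insert 49 -> lo=[24, 34] (size 2, max 34) hi=[49] (size 1, min 49) -> median=34
Step 4: insert 27 -> lo=[24, 27] (size 2, max 27) hi=[34, 49] (size 2, min 34) -> median=30.5
Step 5: insert 39 -> lo=[24, 27, 34] (size 3, max 34) hi=[39, 49] (size 2, min 39) -> median=34
Step 6: insert 28 -> lo=[24, 27, 28] (size 3, max 28) hi=[34, 39, 49] (size 3, min 34) -> median=31
Step 7: insert 34 -> lo=[24, 27, 28, 34] (size 4, max 34) hi=[34, 39, 49] (size 3, min 34) -> median=34
Step 8: insert 8 -> lo=[8, 24, 27, 28] (size 4, max 28) hi=[34, 34, 39, 49] (size 4, min 34) -> median=31
Step 9: insert 6 -> lo=[6, 8, 24, 27, 28] (size 5, max 28) hi=[34, 34, 39, 49] (size 4, min 34) -> median=28
Step 10: insert 49 -> lo=[6, 8, 24, 27, 28] (size 5, max 28) hi=[34, 34, 39, 49, 49] (size 5, min 34) -> median=31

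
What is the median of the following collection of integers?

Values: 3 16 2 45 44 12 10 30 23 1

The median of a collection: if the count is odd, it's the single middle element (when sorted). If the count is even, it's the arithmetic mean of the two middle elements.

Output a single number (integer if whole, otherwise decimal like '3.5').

Step 1: insert 3 -> lo=[3] (size 1, max 3) hi=[] (size 0) -> median=3
Step 2: insert 16 -> lo=[3] (size 1, max 3) hi=[16] (size 1, min 16) -> median=9.5
Step 3: insert 2 -> lo=[2, 3] (size 2, max 3) hi=[16] (size 1, min 16) -> median=3
Step 4: insert 45 -> lo=[2, 3] (size 2, max 3) hi=[16, 45] (size 2, min 16) -> median=9.5
Step 5: insert 44 -> lo=[2, 3, 16] (size 3, max 16) hi=[44, 45] (size 2, min 44) -> median=16
Step 6: insert 12 -> lo=[2, 3, 12] (size 3, max 12) hi=[16, 44, 45] (size 3, min 16) -> median=14
Step 7: insert 10 -> lo=[2, 3, 10, 12] (size 4, max 12) hi=[16, 44, 45] (size 3, min 16) -> median=12
Step 8: insert 30 -> lo=[2, 3, 10, 12] (size 4, max 12) hi=[16, 30, 44, 45] (size 4, min 16) -> median=14
Step 9: insert 23 -> lo=[2, 3, 10, 12, 16] (size 5, max 16) hi=[23, 30, 44, 45] (size 4, min 23) -> median=16
Step 10: insert 1 -> lo=[1, 2, 3, 10, 12] (size 5, max 12) hi=[16, 23, 30, 44, 45] (size 5, min 16) -> median=14

Answer: 14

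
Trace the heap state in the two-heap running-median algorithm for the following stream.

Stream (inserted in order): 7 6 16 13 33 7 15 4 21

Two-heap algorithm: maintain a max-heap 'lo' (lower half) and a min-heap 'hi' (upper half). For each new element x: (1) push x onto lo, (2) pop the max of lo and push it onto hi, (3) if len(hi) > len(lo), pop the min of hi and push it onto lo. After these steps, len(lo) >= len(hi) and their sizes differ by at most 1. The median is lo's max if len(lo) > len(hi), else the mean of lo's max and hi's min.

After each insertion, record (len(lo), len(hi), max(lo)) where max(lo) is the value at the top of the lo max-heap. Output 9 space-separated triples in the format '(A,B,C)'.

Step 1: insert 7 -> lo=[7] hi=[] -> (len(lo)=1, len(hi)=0, max(lo)=7)
Step 2: insert 6 -> lo=[6] hi=[7] -> (len(lo)=1, len(hi)=1, max(lo)=6)
Step 3: insert 16 -> lo=[6, 7] hi=[16] -> (len(lo)=2, len(hi)=1, max(lo)=7)
Step 4: insert 13 -> lo=[6, 7] hi=[13, 16] -> (len(lo)=2, len(hi)=2, max(lo)=7)
Step 5: insert 33 -> lo=[6, 7, 13] hi=[16, 33] -> (len(lo)=3, len(hi)=2, max(lo)=13)
Step 6: insert 7 -> lo=[6, 7, 7] hi=[13, 16, 33] -> (len(lo)=3, len(hi)=3, max(lo)=7)
Step 7: insert 15 -> lo=[6, 7, 7, 13] hi=[15, 16, 33] -> (len(lo)=4, len(hi)=3, max(lo)=13)
Step 8: insert 4 -> lo=[4, 6, 7, 7] hi=[13, 15, 16, 33] -> (len(lo)=4, len(hi)=4, max(lo)=7)
Step 9: insert 21 -> lo=[4, 6, 7, 7, 13] hi=[15, 16, 21, 33] -> (len(lo)=5, len(hi)=4, max(lo)=13)

Answer: (1,0,7) (1,1,6) (2,1,7) (2,2,7) (3,2,13) (3,3,7) (4,3,13) (4,4,7) (5,4,13)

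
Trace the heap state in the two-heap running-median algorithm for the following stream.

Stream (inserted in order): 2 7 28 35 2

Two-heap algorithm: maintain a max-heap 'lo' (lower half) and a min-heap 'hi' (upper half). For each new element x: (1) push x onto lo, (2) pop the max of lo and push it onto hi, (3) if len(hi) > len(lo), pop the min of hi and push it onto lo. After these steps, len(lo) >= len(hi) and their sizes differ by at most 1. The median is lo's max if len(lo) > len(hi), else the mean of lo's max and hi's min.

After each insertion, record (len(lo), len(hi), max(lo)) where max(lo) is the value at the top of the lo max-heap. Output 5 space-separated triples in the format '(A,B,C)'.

Step 1: insert 2 -> lo=[2] hi=[] -> (len(lo)=1, len(hi)=0, max(lo)=2)
Step 2: insert 7 -> lo=[2] hi=[7] -> (len(lo)=1, len(hi)=1, max(lo)=2)
Step 3: insert 28 -> lo=[2, 7] hi=[28] -> (len(lo)=2, len(hi)=1, max(lo)=7)
Step 4: insert 35 -> lo=[2, 7] hi=[28, 35] -> (len(lo)=2, len(hi)=2, max(lo)=7)
Step 5: insert 2 -> lo=[2, 2, 7] hi=[28, 35] -> (len(lo)=3, len(hi)=2, max(lo)=7)

Answer: (1,0,2) (1,1,2) (2,1,7) (2,2,7) (3,2,7)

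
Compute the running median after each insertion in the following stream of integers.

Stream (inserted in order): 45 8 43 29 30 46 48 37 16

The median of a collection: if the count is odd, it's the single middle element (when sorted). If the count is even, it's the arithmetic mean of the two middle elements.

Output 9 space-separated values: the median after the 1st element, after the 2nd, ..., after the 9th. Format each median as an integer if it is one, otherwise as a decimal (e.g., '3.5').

Answer: 45 26.5 43 36 30 36.5 43 40 37

Derivation:
Step 1: insert 45 -> lo=[45] (size 1, max 45) hi=[] (size 0) -> median=45
Step 2: insert 8 -> lo=[8] (size 1, max 8) hi=[45] (size 1, min 45) -> median=26.5
Step 3: insert 43 -> lo=[8, 43] (size 2, max 43) hi=[45] (size 1, min 45) -> median=43
Step 4: insert 29 -> lo=[8, 29] (size 2, max 29) hi=[43, 45] (size 2, min 43) -> median=36
Step 5: insert 30 -> lo=[8, 29, 30] (size 3, max 30) hi=[43, 45] (size 2, min 43) -> median=30
Step 6: insert 46 -> lo=[8, 29, 30] (size 3, max 30) hi=[43, 45, 46] (size 3, min 43) -> median=36.5
Step 7: insert 48 -> lo=[8, 29, 30, 43] (size 4, max 43) hi=[45, 46, 48] (size 3, min 45) -> median=43
Step 8: insert 37 -> lo=[8, 29, 30, 37] (size 4, max 37) hi=[43, 45, 46, 48] (size 4, min 43) -> median=40
Step 9: insert 16 -> lo=[8, 16, 29, 30, 37] (size 5, max 37) hi=[43, 45, 46, 48] (size 4, min 43) -> median=37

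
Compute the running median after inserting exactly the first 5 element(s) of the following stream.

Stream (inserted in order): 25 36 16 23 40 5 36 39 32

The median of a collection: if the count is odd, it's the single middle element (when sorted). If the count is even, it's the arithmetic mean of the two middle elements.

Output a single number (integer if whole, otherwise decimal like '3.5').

Answer: 25

Derivation:
Step 1: insert 25 -> lo=[25] (size 1, max 25) hi=[] (size 0) -> median=25
Step 2: insert 36 -> lo=[25] (size 1, max 25) hi=[36] (size 1, min 36) -> median=30.5
Step 3: insert 16 -> lo=[16, 25] (size 2, max 25) hi=[36] (size 1, min 36) -> median=25
Step 4: insert 23 -> lo=[16, 23] (size 2, max 23) hi=[25, 36] (size 2, min 25) -> median=24
Step 5: insert 40 -> lo=[16, 23, 25] (size 3, max 25) hi=[36, 40] (size 2, min 36) -> median=25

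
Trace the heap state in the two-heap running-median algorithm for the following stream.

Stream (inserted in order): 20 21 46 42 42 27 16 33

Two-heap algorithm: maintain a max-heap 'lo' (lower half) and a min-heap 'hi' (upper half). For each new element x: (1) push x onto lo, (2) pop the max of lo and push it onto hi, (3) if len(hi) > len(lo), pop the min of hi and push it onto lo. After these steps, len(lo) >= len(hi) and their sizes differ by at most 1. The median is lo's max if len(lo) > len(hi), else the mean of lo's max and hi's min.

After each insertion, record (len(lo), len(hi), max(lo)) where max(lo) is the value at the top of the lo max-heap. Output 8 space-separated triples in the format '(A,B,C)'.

Answer: (1,0,20) (1,1,20) (2,1,21) (2,2,21) (3,2,42) (3,3,27) (4,3,27) (4,4,27)

Derivation:
Step 1: insert 20 -> lo=[20] hi=[] -> (len(lo)=1, len(hi)=0, max(lo)=20)
Step 2: insert 21 -> lo=[20] hi=[21] -> (len(lo)=1, len(hi)=1, max(lo)=20)
Step 3: insert 46 -> lo=[20, 21] hi=[46] -> (len(lo)=2, len(hi)=1, max(lo)=21)
Step 4: insert 42 -> lo=[20, 21] hi=[42, 46] -> (len(lo)=2, len(hi)=2, max(lo)=21)
Step 5: insert 42 -> lo=[20, 21, 42] hi=[42, 46] -> (len(lo)=3, len(hi)=2, max(lo)=42)
Step 6: insert 27 -> lo=[20, 21, 27] hi=[42, 42, 46] -> (len(lo)=3, len(hi)=3, max(lo)=27)
Step 7: insert 16 -> lo=[16, 20, 21, 27] hi=[42, 42, 46] -> (len(lo)=4, len(hi)=3, max(lo)=27)
Step 8: insert 33 -> lo=[16, 20, 21, 27] hi=[33, 42, 42, 46] -> (len(lo)=4, len(hi)=4, max(lo)=27)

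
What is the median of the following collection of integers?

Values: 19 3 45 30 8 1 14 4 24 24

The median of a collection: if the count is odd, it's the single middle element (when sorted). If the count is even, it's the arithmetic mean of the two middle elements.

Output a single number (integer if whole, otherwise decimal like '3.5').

Answer: 16.5

Derivation:
Step 1: insert 19 -> lo=[19] (size 1, max 19) hi=[] (size 0) -> median=19
Step 2: insert 3 -> lo=[3] (size 1, max 3) hi=[19] (size 1, min 19) -> median=11
Step 3: insert 45 -> lo=[3, 19] (size 2, max 19) hi=[45] (size 1, min 45) -> median=19
Step 4: insert 30 -> lo=[3, 19] (size 2, max 19) hi=[30, 45] (size 2, min 30) -> median=24.5
Step 5: insert 8 -> lo=[3, 8, 19] (size 3, max 19) hi=[30, 45] (size 2, min 30) -> median=19
Step 6: insert 1 -> lo=[1, 3, 8] (size 3, max 8) hi=[19, 30, 45] (size 3, min 19) -> median=13.5
Step 7: insert 14 -> lo=[1, 3, 8, 14] (size 4, max 14) hi=[19, 30, 45] (size 3, min 19) -> median=14
Step 8: insert 4 -> lo=[1, 3, 4, 8] (size 4, max 8) hi=[14, 19, 30, 45] (size 4, min 14) -> median=11
Step 9: insert 24 -> lo=[1, 3, 4, 8, 14] (size 5, max 14) hi=[19, 24, 30, 45] (size 4, min 19) -> median=14
Step 10: insert 24 -> lo=[1, 3, 4, 8, 14] (size 5, max 14) hi=[19, 24, 24, 30, 45] (size 5, min 19) -> median=16.5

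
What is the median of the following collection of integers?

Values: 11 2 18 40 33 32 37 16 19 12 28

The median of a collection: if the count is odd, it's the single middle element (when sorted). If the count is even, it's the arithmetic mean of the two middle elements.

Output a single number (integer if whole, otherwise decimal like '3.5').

Step 1: insert 11 -> lo=[11] (size 1, max 11) hi=[] (size 0) -> median=11
Step 2: insert 2 -> lo=[2] (size 1, max 2) hi=[11] (size 1, min 11) -> median=6.5
Step 3: insert 18 -> lo=[2, 11] (size 2, max 11) hi=[18] (size 1, min 18) -> median=11
Step 4: insert 40 -> lo=[2, 11] (size 2, max 11) hi=[18, 40] (size 2, min 18) -> median=14.5
Step 5: insert 33 -> lo=[2, 11, 18] (size 3, max 18) hi=[33, 40] (size 2, min 33) -> median=18
Step 6: insert 32 -> lo=[2, 11, 18] (size 3, max 18) hi=[32, 33, 40] (size 3, min 32) -> median=25
Step 7: insert 37 -> lo=[2, 11, 18, 32] (size 4, max 32) hi=[33, 37, 40] (size 3, min 33) -> median=32
Step 8: insert 16 -> lo=[2, 11, 16, 18] (size 4, max 18) hi=[32, 33, 37, 40] (size 4, min 32) -> median=25
Step 9: insert 19 -> lo=[2, 11, 16, 18, 19] (size 5, max 19) hi=[32, 33, 37, 40] (size 4, min 32) -> median=19
Step 10: insert 12 -> lo=[2, 11, 12, 16, 18] (size 5, max 18) hi=[19, 32, 33, 37, 40] (size 5, min 19) -> median=18.5
Step 11: insert 28 -> lo=[2, 11, 12, 16, 18, 19] (size 6, max 19) hi=[28, 32, 33, 37, 40] (size 5, min 28) -> median=19

Answer: 19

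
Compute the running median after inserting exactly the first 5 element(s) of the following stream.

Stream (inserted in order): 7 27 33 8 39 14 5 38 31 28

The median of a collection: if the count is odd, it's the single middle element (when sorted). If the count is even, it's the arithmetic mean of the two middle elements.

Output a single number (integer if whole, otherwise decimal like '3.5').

Step 1: insert 7 -> lo=[7] (size 1, max 7) hi=[] (size 0) -> median=7
Step 2: insert 27 -> lo=[7] (size 1, max 7) hi=[27] (size 1, min 27) -> median=17
Step 3: insert 33 -> lo=[7, 27] (size 2, max 27) hi=[33] (size 1, min 33) -> median=27
Step 4: insert 8 -> lo=[7, 8] (size 2, max 8) hi=[27, 33] (size 2, min 27) -> median=17.5
Step 5: insert 39 -> lo=[7, 8, 27] (size 3, max 27) hi=[33, 39] (size 2, min 33) -> median=27

Answer: 27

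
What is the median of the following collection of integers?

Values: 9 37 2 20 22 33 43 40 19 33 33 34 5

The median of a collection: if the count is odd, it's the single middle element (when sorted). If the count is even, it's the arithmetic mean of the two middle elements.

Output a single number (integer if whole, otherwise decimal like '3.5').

Step 1: insert 9 -> lo=[9] (size 1, max 9) hi=[] (size 0) -> median=9
Step 2: insert 37 -> lo=[9] (size 1, max 9) hi=[37] (size 1, min 37) -> median=23
Step 3: insert 2 -> lo=[2, 9] (size 2, max 9) hi=[37] (size 1, min 37) -> median=9
Step 4: insert 20 -> lo=[2, 9] (size 2, max 9) hi=[20, 37] (size 2, min 20) -> median=14.5
Step 5: insert 22 -> lo=[2, 9, 20] (size 3, max 20) hi=[22, 37] (size 2, min 22) -> median=20
Step 6: insert 33 -> lo=[2, 9, 20] (size 3, max 20) hi=[22, 33, 37] (size 3, min 22) -> median=21
Step 7: insert 43 -> lo=[2, 9, 20, 22] (size 4, max 22) hi=[33, 37, 43] (size 3, min 33) -> median=22
Step 8: insert 40 -> lo=[2, 9, 20, 22] (size 4, max 22) hi=[33, 37, 40, 43] (size 4, min 33) -> median=27.5
Step 9: insert 19 -> lo=[2, 9, 19, 20, 22] (size 5, max 22) hi=[33, 37, 40, 43] (size 4, min 33) -> median=22
Step 10: insert 33 -> lo=[2, 9, 19, 20, 22] (size 5, max 22) hi=[33, 33, 37, 40, 43] (size 5, min 33) -> median=27.5
Step 11: insert 33 -> lo=[2, 9, 19, 20, 22, 33] (size 6, max 33) hi=[33, 33, 37, 40, 43] (size 5, min 33) -> median=33
Step 12: insert 34 -> lo=[2, 9, 19, 20, 22, 33] (size 6, max 33) hi=[33, 33, 34, 37, 40, 43] (size 6, min 33) -> median=33
Step 13: insert 5 -> lo=[2, 5, 9, 19, 20, 22, 33] (size 7, max 33) hi=[33, 33, 34, 37, 40, 43] (size 6, min 33) -> median=33

Answer: 33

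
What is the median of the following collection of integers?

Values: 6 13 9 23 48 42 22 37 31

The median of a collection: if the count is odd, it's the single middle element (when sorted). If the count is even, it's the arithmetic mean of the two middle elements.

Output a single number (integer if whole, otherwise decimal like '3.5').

Answer: 23

Derivation:
Step 1: insert 6 -> lo=[6] (size 1, max 6) hi=[] (size 0) -> median=6
Step 2: insert 13 -> lo=[6] (size 1, max 6) hi=[13] (size 1, min 13) -> median=9.5
Step 3: insert 9 -> lo=[6, 9] (size 2, max 9) hi=[13] (size 1, min 13) -> median=9
Step 4: insert 23 -> lo=[6, 9] (size 2, max 9) hi=[13, 23] (size 2, min 13) -> median=11
Step 5: insert 48 -> lo=[6, 9, 13] (size 3, max 13) hi=[23, 48] (size 2, min 23) -> median=13
Step 6: insert 42 -> lo=[6, 9, 13] (size 3, max 13) hi=[23, 42, 48] (size 3, min 23) -> median=18
Step 7: insert 22 -> lo=[6, 9, 13, 22] (size 4, max 22) hi=[23, 42, 48] (size 3, min 23) -> median=22
Step 8: insert 37 -> lo=[6, 9, 13, 22] (size 4, max 22) hi=[23, 37, 42, 48] (size 4, min 23) -> median=22.5
Step 9: insert 31 -> lo=[6, 9, 13, 22, 23] (size 5, max 23) hi=[31, 37, 42, 48] (size 4, min 31) -> median=23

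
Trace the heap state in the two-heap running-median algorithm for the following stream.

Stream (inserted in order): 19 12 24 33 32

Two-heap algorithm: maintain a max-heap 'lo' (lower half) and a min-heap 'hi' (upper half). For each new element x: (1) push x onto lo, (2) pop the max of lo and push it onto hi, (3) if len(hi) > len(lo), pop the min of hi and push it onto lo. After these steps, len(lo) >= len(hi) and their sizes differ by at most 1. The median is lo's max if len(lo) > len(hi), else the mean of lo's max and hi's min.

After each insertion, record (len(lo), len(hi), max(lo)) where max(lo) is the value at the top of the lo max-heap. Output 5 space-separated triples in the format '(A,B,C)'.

Step 1: insert 19 -> lo=[19] hi=[] -> (len(lo)=1, len(hi)=0, max(lo)=19)
Step 2: insert 12 -> lo=[12] hi=[19] -> (len(lo)=1, len(hi)=1, max(lo)=12)
Step 3: insert 24 -> lo=[12, 19] hi=[24] -> (len(lo)=2, len(hi)=1, max(lo)=19)
Step 4: insert 33 -> lo=[12, 19] hi=[24, 33] -> (len(lo)=2, len(hi)=2, max(lo)=19)
Step 5: insert 32 -> lo=[12, 19, 24] hi=[32, 33] -> (len(lo)=3, len(hi)=2, max(lo)=24)

Answer: (1,0,19) (1,1,12) (2,1,19) (2,2,19) (3,2,24)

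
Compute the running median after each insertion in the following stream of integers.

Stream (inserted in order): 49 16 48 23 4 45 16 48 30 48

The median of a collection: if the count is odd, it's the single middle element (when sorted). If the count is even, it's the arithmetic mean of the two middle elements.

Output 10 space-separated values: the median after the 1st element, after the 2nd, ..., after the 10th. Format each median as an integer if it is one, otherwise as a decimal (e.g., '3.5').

Answer: 49 32.5 48 35.5 23 34 23 34 30 37.5

Derivation:
Step 1: insert 49 -> lo=[49] (size 1, max 49) hi=[] (size 0) -> median=49
Step 2: insert 16 -> lo=[16] (size 1, max 16) hi=[49] (size 1, min 49) -> median=32.5
Step 3: insert 48 -> lo=[16, 48] (size 2, max 48) hi=[49] (size 1, min 49) -> median=48
Step 4: insert 23 -> lo=[16, 23] (size 2, max 23) hi=[48, 49] (size 2, min 48) -> median=35.5
Step 5: insert 4 -> lo=[4, 16, 23] (size 3, max 23) hi=[48, 49] (size 2, min 48) -> median=23
Step 6: insert 45 -> lo=[4, 16, 23] (size 3, max 23) hi=[45, 48, 49] (size 3, min 45) -> median=34
Step 7: insert 16 -> lo=[4, 16, 16, 23] (size 4, max 23) hi=[45, 48, 49] (size 3, min 45) -> median=23
Step 8: insert 48 -> lo=[4, 16, 16, 23] (size 4, max 23) hi=[45, 48, 48, 49] (size 4, min 45) -> median=34
Step 9: insert 30 -> lo=[4, 16, 16, 23, 30] (size 5, max 30) hi=[45, 48, 48, 49] (size 4, min 45) -> median=30
Step 10: insert 48 -> lo=[4, 16, 16, 23, 30] (size 5, max 30) hi=[45, 48, 48, 48, 49] (size 5, min 45) -> median=37.5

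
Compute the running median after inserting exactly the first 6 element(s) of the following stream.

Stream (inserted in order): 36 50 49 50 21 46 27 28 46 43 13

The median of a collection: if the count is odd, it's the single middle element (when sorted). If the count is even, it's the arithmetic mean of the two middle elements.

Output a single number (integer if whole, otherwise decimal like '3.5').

Step 1: insert 36 -> lo=[36] (size 1, max 36) hi=[] (size 0) -> median=36
Step 2: insert 50 -> lo=[36] (size 1, max 36) hi=[50] (size 1, min 50) -> median=43
Step 3: insert 49 -> lo=[36, 49] (size 2, max 49) hi=[50] (size 1, min 50) -> median=49
Step 4: insert 50 -> lo=[36, 49] (size 2, max 49) hi=[50, 50] (size 2, min 50) -> median=49.5
Step 5: insert 21 -> lo=[21, 36, 49] (size 3, max 49) hi=[50, 50] (size 2, min 50) -> median=49
Step 6: insert 46 -> lo=[21, 36, 46] (size 3, max 46) hi=[49, 50, 50] (size 3, min 49) -> median=47.5

Answer: 47.5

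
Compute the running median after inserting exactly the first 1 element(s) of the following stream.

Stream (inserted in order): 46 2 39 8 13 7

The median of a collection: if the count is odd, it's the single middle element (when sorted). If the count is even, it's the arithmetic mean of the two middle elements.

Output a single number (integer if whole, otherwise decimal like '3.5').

Step 1: insert 46 -> lo=[46] (size 1, max 46) hi=[] (size 0) -> median=46

Answer: 46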